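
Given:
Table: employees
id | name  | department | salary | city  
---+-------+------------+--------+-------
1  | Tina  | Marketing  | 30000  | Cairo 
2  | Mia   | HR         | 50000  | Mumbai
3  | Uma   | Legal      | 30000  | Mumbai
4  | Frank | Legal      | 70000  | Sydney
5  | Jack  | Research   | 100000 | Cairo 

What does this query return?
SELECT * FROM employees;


SELECT * returns all 5 rows with all columns

5 rows:
1, Tina, Marketing, 30000, Cairo
2, Mia, HR, 50000, Mumbai
3, Uma, Legal, 30000, Mumbai
4, Frank, Legal, 70000, Sydney
5, Jack, Research, 100000, Cairo


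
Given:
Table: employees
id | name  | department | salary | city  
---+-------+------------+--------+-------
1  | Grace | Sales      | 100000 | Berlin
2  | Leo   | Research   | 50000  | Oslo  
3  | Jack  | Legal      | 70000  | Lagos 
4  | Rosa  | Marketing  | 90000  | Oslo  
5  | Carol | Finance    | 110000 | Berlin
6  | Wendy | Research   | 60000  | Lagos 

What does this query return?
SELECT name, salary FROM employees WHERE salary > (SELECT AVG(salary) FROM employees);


Subquery: AVG(salary) = 80000.0
Filtering: salary > 80000.0
  Grace (100000) -> MATCH
  Rosa (90000) -> MATCH
  Carol (110000) -> MATCH


3 rows:
Grace, 100000
Rosa, 90000
Carol, 110000


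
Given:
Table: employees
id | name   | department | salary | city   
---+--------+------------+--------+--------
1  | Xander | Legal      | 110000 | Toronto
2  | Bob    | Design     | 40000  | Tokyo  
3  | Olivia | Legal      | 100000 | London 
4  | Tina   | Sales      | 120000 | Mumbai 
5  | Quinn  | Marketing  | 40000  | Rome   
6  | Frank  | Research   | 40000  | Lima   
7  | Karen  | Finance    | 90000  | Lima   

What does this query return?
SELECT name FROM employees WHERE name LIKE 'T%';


LIKE 'T%' matches names starting with 'T'
Matching: 1

1 rows:
Tina


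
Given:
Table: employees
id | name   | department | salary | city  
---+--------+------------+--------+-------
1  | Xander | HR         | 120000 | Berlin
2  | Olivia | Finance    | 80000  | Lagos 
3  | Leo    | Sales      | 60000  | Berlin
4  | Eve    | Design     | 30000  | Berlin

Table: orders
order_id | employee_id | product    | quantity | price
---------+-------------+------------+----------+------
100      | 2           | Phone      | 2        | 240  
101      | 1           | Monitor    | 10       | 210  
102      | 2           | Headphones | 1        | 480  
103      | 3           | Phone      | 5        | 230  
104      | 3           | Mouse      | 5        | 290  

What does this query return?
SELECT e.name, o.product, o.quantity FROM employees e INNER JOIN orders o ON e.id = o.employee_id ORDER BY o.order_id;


Joining employees.id = orders.employee_id:
  employee Olivia (id=2) -> order Phone
  employee Xander (id=1) -> order Monitor
  employee Olivia (id=2) -> order Headphones
  employee Leo (id=3) -> order Phone
  employee Leo (id=3) -> order Mouse


5 rows:
Olivia, Phone, 2
Xander, Monitor, 10
Olivia, Headphones, 1
Leo, Phone, 5
Leo, Mouse, 5


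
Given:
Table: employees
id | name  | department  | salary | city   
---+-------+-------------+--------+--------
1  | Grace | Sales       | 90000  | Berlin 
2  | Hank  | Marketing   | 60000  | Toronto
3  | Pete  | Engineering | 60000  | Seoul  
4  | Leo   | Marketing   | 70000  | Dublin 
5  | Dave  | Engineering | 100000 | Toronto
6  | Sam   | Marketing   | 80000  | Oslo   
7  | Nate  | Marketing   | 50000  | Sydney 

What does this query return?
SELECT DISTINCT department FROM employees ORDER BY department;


All 'department' values (row order): Sales, Marketing, Engineering, Marketing, Engineering, Marketing, Marketing
Removing duplicates leaves 3 unique value(s).

3 values:
Engineering
Marketing
Sales


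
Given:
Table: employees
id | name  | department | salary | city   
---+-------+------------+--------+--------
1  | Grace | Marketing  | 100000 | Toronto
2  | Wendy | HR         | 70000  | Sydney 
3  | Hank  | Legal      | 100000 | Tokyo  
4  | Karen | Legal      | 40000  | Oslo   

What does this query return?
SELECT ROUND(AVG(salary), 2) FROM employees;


SUM(salary) = 310000
COUNT = 4
ROUND(AVG, 2) = ROUND(310000 / 4, 2) = 77500.0

77500.0


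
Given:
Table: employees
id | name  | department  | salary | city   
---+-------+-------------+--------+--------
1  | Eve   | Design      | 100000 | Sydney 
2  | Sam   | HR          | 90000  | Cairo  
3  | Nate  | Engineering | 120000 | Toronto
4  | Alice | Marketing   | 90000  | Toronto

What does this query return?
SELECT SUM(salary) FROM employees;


SUM(salary) = 100000 + 90000 + 120000 + 90000 = 400000

400000


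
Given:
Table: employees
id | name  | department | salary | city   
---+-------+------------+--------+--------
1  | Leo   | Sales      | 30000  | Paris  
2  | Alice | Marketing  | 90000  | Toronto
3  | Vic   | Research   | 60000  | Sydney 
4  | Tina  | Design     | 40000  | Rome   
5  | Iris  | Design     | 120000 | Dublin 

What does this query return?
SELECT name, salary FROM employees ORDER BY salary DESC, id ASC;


Sorting by salary DESC, then id ASC for ties

5 rows:
Iris, 120000
Alice, 90000
Vic, 60000
Tina, 40000
Leo, 30000


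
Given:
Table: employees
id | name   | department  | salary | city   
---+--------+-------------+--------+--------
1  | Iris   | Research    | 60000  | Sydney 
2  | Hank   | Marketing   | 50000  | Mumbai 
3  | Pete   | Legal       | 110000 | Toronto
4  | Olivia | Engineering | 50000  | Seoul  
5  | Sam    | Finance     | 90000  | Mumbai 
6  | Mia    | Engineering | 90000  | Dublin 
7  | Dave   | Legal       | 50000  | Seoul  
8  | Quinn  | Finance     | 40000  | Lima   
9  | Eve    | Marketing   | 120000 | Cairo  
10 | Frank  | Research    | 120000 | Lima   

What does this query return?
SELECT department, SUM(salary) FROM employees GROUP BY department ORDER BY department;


Summing salary within each department:
  Engineering: 50000 + 90000 = 140000
  Finance: 90000 + 40000 = 130000
  Legal: 110000 + 50000 = 160000
  Marketing: 50000 + 120000 = 170000
  Research: 60000 + 120000 = 180000


5 groups:
Engineering, 140000
Finance, 130000
Legal, 160000
Marketing, 170000
Research, 180000


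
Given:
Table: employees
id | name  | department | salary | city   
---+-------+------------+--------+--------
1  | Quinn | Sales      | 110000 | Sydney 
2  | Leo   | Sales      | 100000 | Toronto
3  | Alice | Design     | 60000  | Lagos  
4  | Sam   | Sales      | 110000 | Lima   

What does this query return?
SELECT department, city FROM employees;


Projecting columns: department, city

4 rows:
Sales, Sydney
Sales, Toronto
Design, Lagos
Sales, Lima


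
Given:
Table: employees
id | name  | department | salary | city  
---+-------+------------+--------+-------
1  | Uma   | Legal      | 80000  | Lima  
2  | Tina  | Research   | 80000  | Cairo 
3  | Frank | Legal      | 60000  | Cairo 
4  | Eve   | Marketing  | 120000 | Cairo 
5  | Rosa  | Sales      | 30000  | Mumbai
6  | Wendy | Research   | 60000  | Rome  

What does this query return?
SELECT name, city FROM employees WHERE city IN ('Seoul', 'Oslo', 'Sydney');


Filtering: city IN ('Seoul', 'Oslo', 'Sydney')
Matching: 0 rows

Empty result set (0 rows)


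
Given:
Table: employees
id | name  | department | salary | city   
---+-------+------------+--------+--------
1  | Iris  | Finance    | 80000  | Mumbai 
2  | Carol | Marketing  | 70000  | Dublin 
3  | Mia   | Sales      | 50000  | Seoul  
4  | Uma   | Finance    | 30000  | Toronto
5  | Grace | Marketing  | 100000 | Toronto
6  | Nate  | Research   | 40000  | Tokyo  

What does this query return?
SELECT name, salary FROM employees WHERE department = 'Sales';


Filtering: department = 'Sales'
Matching rows: 1

1 rows:
Mia, 50000


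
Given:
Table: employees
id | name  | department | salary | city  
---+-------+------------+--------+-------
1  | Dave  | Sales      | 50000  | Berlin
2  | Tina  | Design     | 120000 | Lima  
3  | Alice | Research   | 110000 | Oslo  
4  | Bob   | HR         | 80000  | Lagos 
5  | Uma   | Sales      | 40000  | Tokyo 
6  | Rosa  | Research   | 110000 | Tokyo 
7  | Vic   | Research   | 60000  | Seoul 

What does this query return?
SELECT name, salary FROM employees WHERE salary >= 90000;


Filtering: salary >= 90000
Matching: 3 rows

3 rows:
Tina, 120000
Alice, 110000
Rosa, 110000


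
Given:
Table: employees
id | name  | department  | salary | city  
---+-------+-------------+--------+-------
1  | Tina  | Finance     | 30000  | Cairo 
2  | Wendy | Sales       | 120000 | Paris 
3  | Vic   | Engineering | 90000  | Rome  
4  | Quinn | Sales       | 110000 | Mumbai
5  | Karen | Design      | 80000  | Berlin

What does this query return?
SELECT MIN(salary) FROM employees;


Salaries: 30000, 120000, 90000, 110000, 80000
MIN = 30000

30000


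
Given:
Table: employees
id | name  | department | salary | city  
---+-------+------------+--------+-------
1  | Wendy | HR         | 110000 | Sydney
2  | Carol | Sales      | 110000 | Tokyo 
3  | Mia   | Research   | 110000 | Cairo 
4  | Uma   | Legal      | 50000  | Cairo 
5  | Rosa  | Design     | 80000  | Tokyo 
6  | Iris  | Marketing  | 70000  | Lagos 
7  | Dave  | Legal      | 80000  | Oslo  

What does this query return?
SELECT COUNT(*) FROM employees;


COUNT(*) counts all rows

7


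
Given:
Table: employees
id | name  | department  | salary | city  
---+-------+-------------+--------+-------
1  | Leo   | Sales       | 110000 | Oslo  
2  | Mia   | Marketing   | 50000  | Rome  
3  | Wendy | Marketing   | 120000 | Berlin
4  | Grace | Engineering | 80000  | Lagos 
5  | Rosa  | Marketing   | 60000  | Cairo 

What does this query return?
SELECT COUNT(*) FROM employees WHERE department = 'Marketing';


Counting rows where department = 'Marketing'
  Mia -> MATCH
  Wendy -> MATCH
  Rosa -> MATCH


3


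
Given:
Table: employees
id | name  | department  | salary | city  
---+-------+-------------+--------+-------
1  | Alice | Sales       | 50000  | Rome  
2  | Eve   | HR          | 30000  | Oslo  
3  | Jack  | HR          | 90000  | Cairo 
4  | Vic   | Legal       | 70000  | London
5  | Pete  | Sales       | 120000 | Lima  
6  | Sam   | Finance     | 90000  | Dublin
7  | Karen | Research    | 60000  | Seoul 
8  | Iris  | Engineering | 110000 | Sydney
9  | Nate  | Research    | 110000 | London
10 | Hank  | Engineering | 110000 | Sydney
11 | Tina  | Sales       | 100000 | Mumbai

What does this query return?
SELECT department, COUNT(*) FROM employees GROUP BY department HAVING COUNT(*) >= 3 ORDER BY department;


Groups with count >= 3:
  Sales: 3 -> PASS
  Engineering: 2 -> filtered out
  Finance: 1 -> filtered out
  HR: 2 -> filtered out
  Legal: 1 -> filtered out
  Research: 2 -> filtered out


1 groups:
Sales, 3


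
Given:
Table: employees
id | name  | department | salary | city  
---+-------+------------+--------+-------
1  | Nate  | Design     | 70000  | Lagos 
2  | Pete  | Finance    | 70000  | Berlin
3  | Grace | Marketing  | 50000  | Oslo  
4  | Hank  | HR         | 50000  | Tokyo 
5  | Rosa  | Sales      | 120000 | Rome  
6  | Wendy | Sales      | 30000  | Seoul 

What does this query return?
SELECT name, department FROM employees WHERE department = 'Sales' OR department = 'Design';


Filtering: department = 'Sales' OR 'Design'
Matching: 3 rows

3 rows:
Nate, Design
Rosa, Sales
Wendy, Sales


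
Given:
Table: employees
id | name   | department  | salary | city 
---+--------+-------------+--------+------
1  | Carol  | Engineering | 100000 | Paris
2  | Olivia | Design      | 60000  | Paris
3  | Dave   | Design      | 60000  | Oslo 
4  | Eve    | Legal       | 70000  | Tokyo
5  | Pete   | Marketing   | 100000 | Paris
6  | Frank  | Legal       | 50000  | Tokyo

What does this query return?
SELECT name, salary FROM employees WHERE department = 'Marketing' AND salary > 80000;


Filtering: department = 'Marketing' AND salary > 80000
Matching: 1 rows

1 rows:
Pete, 100000


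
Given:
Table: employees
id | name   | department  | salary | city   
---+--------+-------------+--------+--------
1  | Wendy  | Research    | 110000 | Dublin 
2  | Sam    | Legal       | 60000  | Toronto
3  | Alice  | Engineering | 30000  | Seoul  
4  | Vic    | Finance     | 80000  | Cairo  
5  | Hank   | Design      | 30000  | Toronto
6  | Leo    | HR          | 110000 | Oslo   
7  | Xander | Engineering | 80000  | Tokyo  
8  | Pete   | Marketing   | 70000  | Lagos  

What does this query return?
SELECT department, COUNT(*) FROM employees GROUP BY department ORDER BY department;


Assigning each row to its department group:
  Wendy -> Research
  Sam -> Legal
  Alice -> Engineering
  Vic -> Finance
  Hank -> Design
  Leo -> HR
  Xander -> Engineering
  Pete -> Marketing


7 groups:
Design, 1
Engineering, 2
Finance, 1
HR, 1
Legal, 1
Marketing, 1
Research, 1


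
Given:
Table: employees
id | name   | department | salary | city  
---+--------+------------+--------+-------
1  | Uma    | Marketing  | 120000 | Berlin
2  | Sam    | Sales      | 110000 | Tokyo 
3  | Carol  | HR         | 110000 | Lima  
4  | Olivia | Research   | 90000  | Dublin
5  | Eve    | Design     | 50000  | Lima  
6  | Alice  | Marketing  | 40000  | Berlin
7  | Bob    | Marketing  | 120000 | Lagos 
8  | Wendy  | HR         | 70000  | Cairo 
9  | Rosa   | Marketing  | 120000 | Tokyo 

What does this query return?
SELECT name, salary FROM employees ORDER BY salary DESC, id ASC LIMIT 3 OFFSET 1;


Sort by salary DESC (id ASC tiebreak), then skip 1 and take 3
Rows 2 through 4

3 rows:
Bob, 120000
Rosa, 120000
Sam, 110000


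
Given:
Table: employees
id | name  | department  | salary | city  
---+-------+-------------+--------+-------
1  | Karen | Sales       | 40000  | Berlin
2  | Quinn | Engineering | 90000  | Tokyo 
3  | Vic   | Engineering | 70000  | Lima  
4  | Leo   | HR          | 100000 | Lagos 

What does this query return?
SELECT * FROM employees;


SELECT * returns all 4 rows with all columns

4 rows:
1, Karen, Sales, 40000, Berlin
2, Quinn, Engineering, 90000, Tokyo
3, Vic, Engineering, 70000, Lima
4, Leo, HR, 100000, Lagos


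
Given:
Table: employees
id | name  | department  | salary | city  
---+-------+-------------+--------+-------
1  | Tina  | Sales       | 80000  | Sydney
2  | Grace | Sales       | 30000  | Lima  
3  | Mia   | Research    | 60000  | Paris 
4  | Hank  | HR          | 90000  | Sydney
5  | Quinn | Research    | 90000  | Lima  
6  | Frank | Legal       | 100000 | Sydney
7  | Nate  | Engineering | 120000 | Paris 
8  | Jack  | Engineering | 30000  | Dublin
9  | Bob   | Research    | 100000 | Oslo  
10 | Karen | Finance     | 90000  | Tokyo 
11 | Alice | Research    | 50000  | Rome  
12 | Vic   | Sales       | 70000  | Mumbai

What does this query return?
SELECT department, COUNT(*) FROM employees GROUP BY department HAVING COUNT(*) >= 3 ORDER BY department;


Groups with count >= 3:
  Research: 4 -> PASS
  Sales: 3 -> PASS
  Engineering: 2 -> filtered out
  Finance: 1 -> filtered out
  HR: 1 -> filtered out
  Legal: 1 -> filtered out


2 groups:
Research, 4
Sales, 3


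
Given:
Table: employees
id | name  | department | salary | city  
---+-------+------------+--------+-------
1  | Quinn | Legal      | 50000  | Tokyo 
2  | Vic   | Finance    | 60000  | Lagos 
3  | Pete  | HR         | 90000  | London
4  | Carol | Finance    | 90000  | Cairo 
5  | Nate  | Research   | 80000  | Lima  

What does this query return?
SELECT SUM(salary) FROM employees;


SUM(salary) = 50000 + 60000 + 90000 + 90000 + 80000 = 370000

370000


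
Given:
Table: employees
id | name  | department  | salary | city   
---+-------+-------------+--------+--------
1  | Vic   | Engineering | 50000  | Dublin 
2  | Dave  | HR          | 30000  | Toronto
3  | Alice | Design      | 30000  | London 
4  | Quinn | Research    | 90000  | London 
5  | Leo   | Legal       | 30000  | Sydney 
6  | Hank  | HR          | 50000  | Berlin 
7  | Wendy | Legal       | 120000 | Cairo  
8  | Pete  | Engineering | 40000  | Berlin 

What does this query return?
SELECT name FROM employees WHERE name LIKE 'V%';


LIKE 'V%' matches names starting with 'V'
Matching: 1

1 rows:
Vic


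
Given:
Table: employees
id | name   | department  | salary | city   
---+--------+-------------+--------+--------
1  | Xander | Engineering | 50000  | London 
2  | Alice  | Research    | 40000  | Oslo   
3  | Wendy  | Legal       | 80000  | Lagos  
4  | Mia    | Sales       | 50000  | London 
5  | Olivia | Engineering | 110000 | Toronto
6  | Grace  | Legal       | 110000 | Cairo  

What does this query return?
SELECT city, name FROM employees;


Projecting columns: city, name

6 rows:
London, Xander
Oslo, Alice
Lagos, Wendy
London, Mia
Toronto, Olivia
Cairo, Grace


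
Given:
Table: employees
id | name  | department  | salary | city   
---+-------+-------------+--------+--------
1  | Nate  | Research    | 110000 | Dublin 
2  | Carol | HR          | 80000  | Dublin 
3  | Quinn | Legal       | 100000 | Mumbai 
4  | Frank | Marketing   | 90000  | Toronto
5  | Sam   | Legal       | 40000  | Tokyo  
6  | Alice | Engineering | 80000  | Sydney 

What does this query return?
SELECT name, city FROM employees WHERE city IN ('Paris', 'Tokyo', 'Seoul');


Filtering: city IN ('Paris', 'Tokyo', 'Seoul')
Matching: 1 rows

1 rows:
Sam, Tokyo


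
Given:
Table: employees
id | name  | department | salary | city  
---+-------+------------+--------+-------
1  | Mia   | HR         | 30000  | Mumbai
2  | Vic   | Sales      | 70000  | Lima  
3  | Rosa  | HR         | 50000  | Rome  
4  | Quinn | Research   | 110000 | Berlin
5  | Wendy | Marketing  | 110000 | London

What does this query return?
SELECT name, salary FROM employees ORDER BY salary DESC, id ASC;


Sorting by salary DESC, then id ASC for ties

5 rows:
Quinn, 110000
Wendy, 110000
Vic, 70000
Rosa, 50000
Mia, 30000


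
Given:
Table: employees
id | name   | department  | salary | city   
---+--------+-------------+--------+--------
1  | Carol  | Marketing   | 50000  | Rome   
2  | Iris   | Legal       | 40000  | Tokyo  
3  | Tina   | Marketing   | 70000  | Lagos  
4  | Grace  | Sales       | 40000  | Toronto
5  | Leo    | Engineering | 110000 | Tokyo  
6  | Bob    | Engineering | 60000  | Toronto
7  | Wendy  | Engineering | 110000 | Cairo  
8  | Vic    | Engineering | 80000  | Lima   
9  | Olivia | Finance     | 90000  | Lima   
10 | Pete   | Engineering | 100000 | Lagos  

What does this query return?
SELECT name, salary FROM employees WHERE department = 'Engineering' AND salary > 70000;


Filtering: department = 'Engineering' AND salary > 70000
Matching: 4 rows

4 rows:
Leo, 110000
Wendy, 110000
Vic, 80000
Pete, 100000


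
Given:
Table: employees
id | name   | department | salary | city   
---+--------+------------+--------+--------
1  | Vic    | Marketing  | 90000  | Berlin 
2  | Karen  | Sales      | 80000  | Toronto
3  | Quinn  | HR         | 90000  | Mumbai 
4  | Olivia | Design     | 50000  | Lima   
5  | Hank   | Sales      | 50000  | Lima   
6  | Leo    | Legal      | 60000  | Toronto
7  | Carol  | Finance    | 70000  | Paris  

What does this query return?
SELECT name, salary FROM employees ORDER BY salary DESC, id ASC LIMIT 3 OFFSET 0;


Sort by salary DESC (id ASC tiebreak), then skip 0 and take 3
Rows 1 through 3

3 rows:
Vic, 90000
Quinn, 90000
Karen, 80000


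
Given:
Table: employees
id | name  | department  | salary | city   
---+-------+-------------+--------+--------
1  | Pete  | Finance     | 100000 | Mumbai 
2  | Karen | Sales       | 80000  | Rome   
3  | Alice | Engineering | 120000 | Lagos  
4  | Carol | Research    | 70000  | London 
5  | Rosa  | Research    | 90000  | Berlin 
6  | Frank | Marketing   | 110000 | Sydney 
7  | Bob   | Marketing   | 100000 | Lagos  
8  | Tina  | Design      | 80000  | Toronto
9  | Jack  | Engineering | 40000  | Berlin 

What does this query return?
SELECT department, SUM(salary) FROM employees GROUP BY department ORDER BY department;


Summing salary within each department:
  Design: 80000 = 80000
  Engineering: 120000 + 40000 = 160000
  Finance: 100000 = 100000
  Marketing: 110000 + 100000 = 210000
  Research: 70000 + 90000 = 160000
  Sales: 80000 = 80000


6 groups:
Design, 80000
Engineering, 160000
Finance, 100000
Marketing, 210000
Research, 160000
Sales, 80000


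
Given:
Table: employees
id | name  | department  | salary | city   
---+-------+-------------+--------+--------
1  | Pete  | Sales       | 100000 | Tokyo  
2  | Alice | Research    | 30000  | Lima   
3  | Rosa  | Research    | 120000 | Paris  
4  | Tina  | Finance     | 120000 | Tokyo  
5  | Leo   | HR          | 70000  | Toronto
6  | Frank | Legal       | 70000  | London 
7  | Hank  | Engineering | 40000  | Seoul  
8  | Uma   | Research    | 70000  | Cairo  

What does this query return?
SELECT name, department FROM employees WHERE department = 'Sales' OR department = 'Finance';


Filtering: department = 'Sales' OR 'Finance'
Matching: 2 rows

2 rows:
Pete, Sales
Tina, Finance


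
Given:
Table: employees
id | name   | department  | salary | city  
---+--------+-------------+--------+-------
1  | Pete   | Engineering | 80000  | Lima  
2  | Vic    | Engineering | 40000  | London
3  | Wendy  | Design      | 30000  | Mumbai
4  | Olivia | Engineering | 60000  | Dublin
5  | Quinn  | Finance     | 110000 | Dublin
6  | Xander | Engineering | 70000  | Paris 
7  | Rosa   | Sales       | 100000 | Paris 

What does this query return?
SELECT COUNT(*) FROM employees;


COUNT(*) counts all rows

7


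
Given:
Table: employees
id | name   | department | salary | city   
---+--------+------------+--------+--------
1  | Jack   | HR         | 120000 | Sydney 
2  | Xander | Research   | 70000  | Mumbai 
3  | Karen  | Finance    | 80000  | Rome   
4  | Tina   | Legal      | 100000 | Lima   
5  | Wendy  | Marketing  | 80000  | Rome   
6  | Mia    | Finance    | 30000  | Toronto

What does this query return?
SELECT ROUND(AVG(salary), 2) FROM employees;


SUM(salary) = 480000
COUNT = 6
ROUND(AVG, 2) = ROUND(480000 / 6, 2) = 80000.0

80000.0


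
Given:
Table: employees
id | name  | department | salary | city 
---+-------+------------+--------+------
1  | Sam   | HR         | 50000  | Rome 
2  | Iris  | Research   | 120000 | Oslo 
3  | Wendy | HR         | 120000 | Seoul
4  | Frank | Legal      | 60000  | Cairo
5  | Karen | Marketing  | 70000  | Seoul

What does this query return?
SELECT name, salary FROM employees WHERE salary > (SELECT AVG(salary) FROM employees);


Subquery: AVG(salary) = 84000.0
Filtering: salary > 84000.0
  Iris (120000) -> MATCH
  Wendy (120000) -> MATCH


2 rows:
Iris, 120000
Wendy, 120000


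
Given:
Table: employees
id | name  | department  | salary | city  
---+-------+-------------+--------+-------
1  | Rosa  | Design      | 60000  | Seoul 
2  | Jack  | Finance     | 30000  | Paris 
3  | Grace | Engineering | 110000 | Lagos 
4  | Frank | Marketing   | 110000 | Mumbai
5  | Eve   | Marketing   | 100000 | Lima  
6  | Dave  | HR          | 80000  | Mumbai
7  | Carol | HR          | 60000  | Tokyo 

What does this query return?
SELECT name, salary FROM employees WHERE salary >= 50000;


Filtering: salary >= 50000
Matching: 6 rows

6 rows:
Rosa, 60000
Grace, 110000
Frank, 110000
Eve, 100000
Dave, 80000
Carol, 60000


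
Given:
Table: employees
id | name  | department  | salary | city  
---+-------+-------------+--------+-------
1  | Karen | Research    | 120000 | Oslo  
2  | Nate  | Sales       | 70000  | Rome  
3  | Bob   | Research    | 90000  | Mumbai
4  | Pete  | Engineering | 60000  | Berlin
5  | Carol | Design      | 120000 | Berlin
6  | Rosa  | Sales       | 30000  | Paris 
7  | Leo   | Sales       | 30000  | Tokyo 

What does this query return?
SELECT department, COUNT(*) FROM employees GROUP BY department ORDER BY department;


Assigning each row to its department group:
  Karen -> Research
  Nate -> Sales
  Bob -> Research
  Pete -> Engineering
  Carol -> Design
  Rosa -> Sales
  Leo -> Sales


4 groups:
Design, 1
Engineering, 1
Research, 2
Sales, 3


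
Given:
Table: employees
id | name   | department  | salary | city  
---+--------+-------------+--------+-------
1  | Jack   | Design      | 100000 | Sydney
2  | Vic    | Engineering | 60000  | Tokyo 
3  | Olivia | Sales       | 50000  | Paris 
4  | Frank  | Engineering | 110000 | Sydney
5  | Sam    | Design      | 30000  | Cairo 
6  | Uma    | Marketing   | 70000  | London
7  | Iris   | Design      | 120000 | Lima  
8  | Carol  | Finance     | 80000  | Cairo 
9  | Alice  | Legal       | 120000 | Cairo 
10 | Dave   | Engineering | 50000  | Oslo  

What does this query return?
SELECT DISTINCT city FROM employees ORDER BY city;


All 'city' values (row order): Sydney, Tokyo, Paris, Sydney, Cairo, London, Lima, Cairo, Cairo, Oslo
Removing duplicates leaves 7 unique value(s).

7 values:
Cairo
Lima
London
Oslo
Paris
Sydney
Tokyo


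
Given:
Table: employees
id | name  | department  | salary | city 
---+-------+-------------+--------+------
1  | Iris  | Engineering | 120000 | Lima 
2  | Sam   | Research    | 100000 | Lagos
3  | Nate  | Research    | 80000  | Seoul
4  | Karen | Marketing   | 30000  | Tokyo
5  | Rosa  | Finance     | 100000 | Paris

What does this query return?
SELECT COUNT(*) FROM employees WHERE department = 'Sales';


Counting rows where department = 'Sales'


0


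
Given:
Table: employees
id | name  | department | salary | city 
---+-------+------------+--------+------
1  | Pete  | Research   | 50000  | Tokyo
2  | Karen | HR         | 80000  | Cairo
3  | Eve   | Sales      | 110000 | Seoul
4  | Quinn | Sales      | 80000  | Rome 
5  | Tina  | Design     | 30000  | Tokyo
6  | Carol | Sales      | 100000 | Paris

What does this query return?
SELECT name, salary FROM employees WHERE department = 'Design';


Filtering: department = 'Design'
Matching rows: 1

1 rows:
Tina, 30000


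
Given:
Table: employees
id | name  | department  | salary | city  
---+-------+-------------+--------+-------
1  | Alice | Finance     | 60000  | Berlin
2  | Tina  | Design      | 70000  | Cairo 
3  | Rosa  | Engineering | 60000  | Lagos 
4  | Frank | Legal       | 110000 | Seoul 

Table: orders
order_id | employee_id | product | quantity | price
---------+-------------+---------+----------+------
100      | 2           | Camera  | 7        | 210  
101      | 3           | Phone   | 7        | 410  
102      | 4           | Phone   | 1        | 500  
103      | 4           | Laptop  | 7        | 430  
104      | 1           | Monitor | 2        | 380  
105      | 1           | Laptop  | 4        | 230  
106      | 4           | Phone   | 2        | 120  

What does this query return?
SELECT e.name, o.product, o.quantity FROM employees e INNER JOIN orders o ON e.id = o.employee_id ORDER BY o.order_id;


Joining employees.id = orders.employee_id:
  employee Tina (id=2) -> order Camera
  employee Rosa (id=3) -> order Phone
  employee Frank (id=4) -> order Phone
  employee Frank (id=4) -> order Laptop
  employee Alice (id=1) -> order Monitor
  employee Alice (id=1) -> order Laptop
  employee Frank (id=4) -> order Phone


7 rows:
Tina, Camera, 7
Rosa, Phone, 7
Frank, Phone, 1
Frank, Laptop, 7
Alice, Monitor, 2
Alice, Laptop, 4
Frank, Phone, 2


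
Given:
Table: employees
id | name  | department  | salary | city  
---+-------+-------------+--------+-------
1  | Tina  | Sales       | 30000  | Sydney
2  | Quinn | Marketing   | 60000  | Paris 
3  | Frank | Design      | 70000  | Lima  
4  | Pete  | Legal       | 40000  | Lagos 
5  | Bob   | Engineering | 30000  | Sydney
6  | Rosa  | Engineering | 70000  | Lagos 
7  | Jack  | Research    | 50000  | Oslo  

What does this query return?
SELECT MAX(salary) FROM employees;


Salaries: 30000, 60000, 70000, 40000, 30000, 70000, 50000
MAX = 70000

70000


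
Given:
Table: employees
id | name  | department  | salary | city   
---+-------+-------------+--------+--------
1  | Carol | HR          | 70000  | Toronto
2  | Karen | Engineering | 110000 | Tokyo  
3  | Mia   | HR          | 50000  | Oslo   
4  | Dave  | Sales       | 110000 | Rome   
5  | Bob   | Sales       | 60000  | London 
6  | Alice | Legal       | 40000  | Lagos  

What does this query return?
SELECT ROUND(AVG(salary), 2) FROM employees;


SUM(salary) = 440000
COUNT = 6
ROUND(AVG, 2) = ROUND(440000 / 6, 2) = 73333.33

73333.33


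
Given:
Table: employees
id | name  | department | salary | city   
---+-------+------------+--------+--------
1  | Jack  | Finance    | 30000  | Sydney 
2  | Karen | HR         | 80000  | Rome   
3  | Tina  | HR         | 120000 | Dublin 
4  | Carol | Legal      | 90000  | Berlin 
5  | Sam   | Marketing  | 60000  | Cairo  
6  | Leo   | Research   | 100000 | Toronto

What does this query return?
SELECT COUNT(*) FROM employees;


COUNT(*) counts all rows

6


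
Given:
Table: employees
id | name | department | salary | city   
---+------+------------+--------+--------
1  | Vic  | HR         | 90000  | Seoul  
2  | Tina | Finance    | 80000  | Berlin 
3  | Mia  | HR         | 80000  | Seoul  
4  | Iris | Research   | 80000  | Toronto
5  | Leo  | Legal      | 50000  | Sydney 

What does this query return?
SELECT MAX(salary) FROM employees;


Salaries: 90000, 80000, 80000, 80000, 50000
MAX = 90000

90000


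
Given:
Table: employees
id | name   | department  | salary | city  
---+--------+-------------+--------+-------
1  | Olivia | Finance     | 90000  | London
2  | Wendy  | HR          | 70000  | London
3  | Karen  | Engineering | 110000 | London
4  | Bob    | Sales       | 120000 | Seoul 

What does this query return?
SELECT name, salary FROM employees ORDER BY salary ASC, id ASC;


Sorting by salary ASC, then id ASC for ties

4 rows:
Wendy, 70000
Olivia, 90000
Karen, 110000
Bob, 120000


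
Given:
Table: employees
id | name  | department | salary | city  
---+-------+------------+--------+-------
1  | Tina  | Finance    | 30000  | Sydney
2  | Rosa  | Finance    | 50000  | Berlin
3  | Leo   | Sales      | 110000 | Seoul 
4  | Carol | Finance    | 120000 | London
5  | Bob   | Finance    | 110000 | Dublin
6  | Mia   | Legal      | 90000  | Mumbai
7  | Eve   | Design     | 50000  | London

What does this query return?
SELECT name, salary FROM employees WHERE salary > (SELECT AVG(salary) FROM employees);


Subquery: AVG(salary) = 80000.0
Filtering: salary > 80000.0
  Leo (110000) -> MATCH
  Carol (120000) -> MATCH
  Bob (110000) -> MATCH
  Mia (90000) -> MATCH


4 rows:
Leo, 110000
Carol, 120000
Bob, 110000
Mia, 90000


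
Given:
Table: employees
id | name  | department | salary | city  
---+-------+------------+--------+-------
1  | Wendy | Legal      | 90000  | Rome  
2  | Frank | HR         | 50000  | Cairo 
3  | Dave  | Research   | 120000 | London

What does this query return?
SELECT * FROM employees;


SELECT * returns all 3 rows with all columns

3 rows:
1, Wendy, Legal, 90000, Rome
2, Frank, HR, 50000, Cairo
3, Dave, Research, 120000, London


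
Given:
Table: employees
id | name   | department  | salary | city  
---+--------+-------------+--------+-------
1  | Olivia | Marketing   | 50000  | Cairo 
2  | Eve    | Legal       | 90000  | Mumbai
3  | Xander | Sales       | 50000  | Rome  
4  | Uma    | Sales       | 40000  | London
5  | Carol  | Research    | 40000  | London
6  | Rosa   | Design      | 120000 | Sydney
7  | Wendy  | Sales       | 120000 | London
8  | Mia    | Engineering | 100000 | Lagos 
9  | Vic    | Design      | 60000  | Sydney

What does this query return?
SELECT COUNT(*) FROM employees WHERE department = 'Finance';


Counting rows where department = 'Finance'


0


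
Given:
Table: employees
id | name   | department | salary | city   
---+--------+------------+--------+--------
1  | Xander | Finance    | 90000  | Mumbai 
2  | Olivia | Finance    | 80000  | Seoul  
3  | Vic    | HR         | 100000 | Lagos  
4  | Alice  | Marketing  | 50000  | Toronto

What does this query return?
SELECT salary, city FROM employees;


Projecting columns: salary, city

4 rows:
90000, Mumbai
80000, Seoul
100000, Lagos
50000, Toronto


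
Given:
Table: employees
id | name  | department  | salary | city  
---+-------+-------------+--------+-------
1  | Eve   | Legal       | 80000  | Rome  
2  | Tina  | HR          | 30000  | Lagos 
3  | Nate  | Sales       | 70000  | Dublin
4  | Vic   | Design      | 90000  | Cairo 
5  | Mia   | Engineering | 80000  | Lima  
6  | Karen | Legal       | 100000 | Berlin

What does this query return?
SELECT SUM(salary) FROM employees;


SUM(salary) = 80000 + 30000 + 70000 + 90000 + 80000 + 100000 = 450000

450000


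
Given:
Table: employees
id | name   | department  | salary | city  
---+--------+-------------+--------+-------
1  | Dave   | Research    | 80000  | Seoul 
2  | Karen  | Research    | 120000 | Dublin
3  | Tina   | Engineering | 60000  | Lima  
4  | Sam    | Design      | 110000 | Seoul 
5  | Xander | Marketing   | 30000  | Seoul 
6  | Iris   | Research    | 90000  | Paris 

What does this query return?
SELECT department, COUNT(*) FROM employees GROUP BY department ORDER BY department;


Assigning each row to its department group:
  Dave -> Research
  Karen -> Research
  Tina -> Engineering
  Sam -> Design
  Xander -> Marketing
  Iris -> Research


4 groups:
Design, 1
Engineering, 1
Marketing, 1
Research, 3


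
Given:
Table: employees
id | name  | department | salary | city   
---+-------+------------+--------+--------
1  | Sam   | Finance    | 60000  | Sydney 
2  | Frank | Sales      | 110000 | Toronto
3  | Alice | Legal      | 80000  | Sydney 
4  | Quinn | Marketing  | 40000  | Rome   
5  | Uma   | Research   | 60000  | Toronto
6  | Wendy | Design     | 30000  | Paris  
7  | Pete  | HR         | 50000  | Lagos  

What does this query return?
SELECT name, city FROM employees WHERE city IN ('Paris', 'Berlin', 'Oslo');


Filtering: city IN ('Paris', 'Berlin', 'Oslo')
Matching: 1 rows

1 rows:
Wendy, Paris


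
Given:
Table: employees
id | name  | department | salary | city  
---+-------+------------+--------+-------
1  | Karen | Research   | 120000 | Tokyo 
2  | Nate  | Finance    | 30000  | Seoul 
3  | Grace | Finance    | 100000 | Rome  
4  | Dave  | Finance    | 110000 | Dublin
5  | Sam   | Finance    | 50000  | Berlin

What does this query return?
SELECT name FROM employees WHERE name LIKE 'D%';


LIKE 'D%' matches names starting with 'D'
Matching: 1

1 rows:
Dave


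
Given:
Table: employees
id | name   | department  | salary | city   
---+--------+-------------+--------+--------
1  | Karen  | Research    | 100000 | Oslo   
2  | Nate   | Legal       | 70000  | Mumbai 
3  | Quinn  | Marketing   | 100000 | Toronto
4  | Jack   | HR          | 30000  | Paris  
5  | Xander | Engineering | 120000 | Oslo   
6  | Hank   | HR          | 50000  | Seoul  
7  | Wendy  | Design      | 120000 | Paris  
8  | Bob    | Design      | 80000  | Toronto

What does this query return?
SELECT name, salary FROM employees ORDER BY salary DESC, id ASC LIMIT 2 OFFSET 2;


Sort by salary DESC (id ASC tiebreak), then skip 2 and take 2
Rows 3 through 4

2 rows:
Karen, 100000
Quinn, 100000


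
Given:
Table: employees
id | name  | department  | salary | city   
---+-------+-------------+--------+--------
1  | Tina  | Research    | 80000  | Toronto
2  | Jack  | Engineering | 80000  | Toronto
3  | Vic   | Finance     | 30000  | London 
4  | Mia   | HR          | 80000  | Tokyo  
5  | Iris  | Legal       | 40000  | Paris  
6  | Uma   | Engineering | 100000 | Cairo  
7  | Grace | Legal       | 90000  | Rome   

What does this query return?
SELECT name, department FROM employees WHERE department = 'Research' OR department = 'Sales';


Filtering: department = 'Research' OR 'Sales'
Matching: 1 rows

1 rows:
Tina, Research


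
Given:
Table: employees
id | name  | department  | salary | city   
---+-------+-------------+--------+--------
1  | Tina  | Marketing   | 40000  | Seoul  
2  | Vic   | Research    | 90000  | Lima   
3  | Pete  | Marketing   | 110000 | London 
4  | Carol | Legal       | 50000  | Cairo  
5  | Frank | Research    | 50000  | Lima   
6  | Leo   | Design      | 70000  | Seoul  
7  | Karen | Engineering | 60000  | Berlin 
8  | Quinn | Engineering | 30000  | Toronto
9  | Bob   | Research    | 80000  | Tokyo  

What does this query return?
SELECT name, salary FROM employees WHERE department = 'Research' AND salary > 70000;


Filtering: department = 'Research' AND salary > 70000
Matching: 2 rows

2 rows:
Vic, 90000
Bob, 80000


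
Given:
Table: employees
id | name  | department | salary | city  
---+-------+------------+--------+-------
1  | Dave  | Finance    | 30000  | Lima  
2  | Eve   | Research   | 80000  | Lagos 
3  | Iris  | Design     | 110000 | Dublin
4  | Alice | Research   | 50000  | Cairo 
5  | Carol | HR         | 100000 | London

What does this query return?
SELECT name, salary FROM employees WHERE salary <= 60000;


Filtering: salary <= 60000
Matching: 2 rows

2 rows:
Dave, 30000
Alice, 50000


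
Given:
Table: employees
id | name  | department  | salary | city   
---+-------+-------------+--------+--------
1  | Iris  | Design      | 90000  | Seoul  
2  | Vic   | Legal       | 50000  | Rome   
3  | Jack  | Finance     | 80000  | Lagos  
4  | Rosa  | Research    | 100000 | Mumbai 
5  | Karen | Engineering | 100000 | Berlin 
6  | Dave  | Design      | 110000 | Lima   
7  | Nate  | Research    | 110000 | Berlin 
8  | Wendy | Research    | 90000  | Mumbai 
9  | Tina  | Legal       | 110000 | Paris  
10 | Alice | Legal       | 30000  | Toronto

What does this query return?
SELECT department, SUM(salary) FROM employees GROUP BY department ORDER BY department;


Summing salary within each department:
  Design: 90000 + 110000 = 200000
  Engineering: 100000 = 100000
  Finance: 80000 = 80000
  Legal: 50000 + 110000 + 30000 = 190000
  Research: 100000 + 110000 + 90000 = 300000


5 groups:
Design, 200000
Engineering, 100000
Finance, 80000
Legal, 190000
Research, 300000


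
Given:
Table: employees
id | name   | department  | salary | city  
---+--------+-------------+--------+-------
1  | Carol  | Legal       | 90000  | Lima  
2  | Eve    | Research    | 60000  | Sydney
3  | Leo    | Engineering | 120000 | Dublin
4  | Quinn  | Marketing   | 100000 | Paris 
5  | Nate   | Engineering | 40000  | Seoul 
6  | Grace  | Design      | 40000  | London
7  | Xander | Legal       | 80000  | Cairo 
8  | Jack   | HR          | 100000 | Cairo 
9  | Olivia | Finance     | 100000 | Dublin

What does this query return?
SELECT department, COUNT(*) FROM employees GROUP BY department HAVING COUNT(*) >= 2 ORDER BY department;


Groups with count >= 2:
  Engineering: 2 -> PASS
  Legal: 2 -> PASS
  Design: 1 -> filtered out
  Finance: 1 -> filtered out
  HR: 1 -> filtered out
  Marketing: 1 -> filtered out
  Research: 1 -> filtered out


2 groups:
Engineering, 2
Legal, 2


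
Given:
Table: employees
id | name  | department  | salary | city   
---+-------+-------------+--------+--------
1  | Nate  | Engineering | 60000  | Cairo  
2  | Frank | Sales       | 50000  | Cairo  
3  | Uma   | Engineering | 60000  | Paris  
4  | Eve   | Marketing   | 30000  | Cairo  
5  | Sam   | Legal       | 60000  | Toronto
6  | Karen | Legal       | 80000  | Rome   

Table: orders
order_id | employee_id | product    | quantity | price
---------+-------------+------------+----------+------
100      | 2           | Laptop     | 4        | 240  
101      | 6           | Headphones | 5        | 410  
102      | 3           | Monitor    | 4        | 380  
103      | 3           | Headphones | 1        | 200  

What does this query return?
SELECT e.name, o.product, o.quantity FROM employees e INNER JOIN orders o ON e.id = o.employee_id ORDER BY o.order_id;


Joining employees.id = orders.employee_id:
  employee Frank (id=2) -> order Laptop
  employee Karen (id=6) -> order Headphones
  employee Uma (id=3) -> order Monitor
  employee Uma (id=3) -> order Headphones


4 rows:
Frank, Laptop, 4
Karen, Headphones, 5
Uma, Monitor, 4
Uma, Headphones, 1


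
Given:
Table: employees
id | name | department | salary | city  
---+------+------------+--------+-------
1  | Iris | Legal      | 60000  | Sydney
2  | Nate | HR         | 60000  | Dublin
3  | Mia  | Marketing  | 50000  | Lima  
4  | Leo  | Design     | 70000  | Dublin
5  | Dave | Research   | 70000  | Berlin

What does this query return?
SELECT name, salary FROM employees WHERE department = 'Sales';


Filtering: department = 'Sales'
Matching rows: 0

Empty result set (0 rows)
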